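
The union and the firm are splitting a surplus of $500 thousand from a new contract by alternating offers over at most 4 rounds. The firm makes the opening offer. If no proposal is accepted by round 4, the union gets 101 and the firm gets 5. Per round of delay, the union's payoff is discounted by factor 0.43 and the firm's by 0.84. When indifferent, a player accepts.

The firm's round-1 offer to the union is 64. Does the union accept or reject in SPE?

Reject

Round 4 (the union proposes): the firm gets 5 if talks fail, so the union offers 5 and keeps 495.
Round 3 (the firm proposes): the union can get 495 next round, worth 0.43 × 495 = 212.85 now, so the firm offers 212.85, keeping 287.15.
Round 2 (the union proposes): the firm can get 287.15 next round, worth 0.84 × 287.15 = 241.206 now. The union offers 241.206 and keeps 500 − 241.206 = 258.794.
So by rejecting in round 1, the union gets 258.794 next round, worth 0.43 × 258.794 = 111.28142 now.
Offer 64 < 111.28142, so the union rejects.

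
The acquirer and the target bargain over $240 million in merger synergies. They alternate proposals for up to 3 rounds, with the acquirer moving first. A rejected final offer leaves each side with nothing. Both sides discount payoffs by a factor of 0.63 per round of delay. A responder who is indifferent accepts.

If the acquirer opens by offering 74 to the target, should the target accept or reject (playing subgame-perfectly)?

Work out the target's continuation value if the offer is rejected.
Round 3 (the acquirer proposes): the target will accept anything ≥ 0, so the acquirer offers 0 and keeps 240.
Round 2 (the target proposes): the acquirer can get 240 next round, worth 0.63 × 240 = 151.2 now. The target offers 151.2 and keeps 240 − 151.2 = 88.8.
So by rejecting in round 1, the target gets 88.8 next round, worth 0.63 × 88.8 = 55.944 now.
Offer 74 ≥ 55.944, so the target accepts.

Accept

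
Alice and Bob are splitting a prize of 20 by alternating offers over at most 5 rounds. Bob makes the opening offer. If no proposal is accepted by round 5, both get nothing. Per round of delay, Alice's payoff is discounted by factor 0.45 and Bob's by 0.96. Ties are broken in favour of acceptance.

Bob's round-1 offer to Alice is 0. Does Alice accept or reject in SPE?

Reject

Round 5 (Bob proposes): rejection yields 0 for Alice; Bob offers 0 and keeps 20.
Round 4 (Alice proposes): Bob can get 20 next round, worth 0.96 × 20 = 19.2 now. Alice offers 19.2 and keeps 20 − 19.2 = 0.8.
Round 3 (Bob proposes): Alice can get 0.8 next round, worth 0.45 × 0.8 = 0.36 now; Bob offers that and keeps 19.64.
Round 2 (Alice proposes): Bob can get 19.64 next round, worth 0.96 × 19.64 = 18.8544 now, so Alice offers 18.8544, keeping 1.1456.
So by rejecting in round 1, Alice gets 1.1456 next round, worth 0.45 × 1.1456 = 0.51552 now.
Offer 0 < 0.51552, so Alice rejects.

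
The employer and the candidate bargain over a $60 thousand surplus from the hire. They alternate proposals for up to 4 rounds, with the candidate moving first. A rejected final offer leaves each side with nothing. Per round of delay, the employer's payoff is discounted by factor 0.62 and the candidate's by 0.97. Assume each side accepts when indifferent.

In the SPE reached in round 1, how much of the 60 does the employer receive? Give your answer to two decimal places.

23.49

Work backward from the last round.
Round 4 (the employer proposes): the candidate will accept anything ≥ 0, so the employer offers 0 and keeps 60.
Round 3 (the candidate proposes): the employer can get 60 next round, worth 0.62 × 60 = 37.2 now; the candidate offers that and keeps 22.8.
Round 2 (the employer proposes): the candidate can get 22.8 next round, worth 0.97 × 22.8 = 22.116 now. The employer offers 22.116 and keeps 60 − 22.116 = 37.884.
Round 1 (the candidate proposes): the employer can get 37.884 next round, worth 0.62 × 37.884 = 23.48808 now; the candidate offers that and keeps 36.51192.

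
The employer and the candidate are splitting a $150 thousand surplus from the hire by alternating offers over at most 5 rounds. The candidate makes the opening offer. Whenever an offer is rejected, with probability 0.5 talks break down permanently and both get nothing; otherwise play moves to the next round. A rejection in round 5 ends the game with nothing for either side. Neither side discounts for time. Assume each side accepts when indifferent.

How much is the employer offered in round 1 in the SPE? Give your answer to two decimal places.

Round 5 (the candidate proposes): the employer will accept anything ≥ 0, so the candidate offers 0 and keeps 150.
Round 4 (the employer proposes): rejecting gives the candidate an expected 0.5 × 150 = 75. The employer offers 75 and keeps 150 − 75 = 75.
Round 3 (the candidate proposes): rejecting gives the employer an expected 0.5 × 75 = 37.5; the candidate offers that and keeps 112.5.
Round 2 (the employer proposes): rejecting gives the candidate an expected 0.5 × 112.5 = 56.25, so the employer offers 56.25, keeping 93.75.
Round 1 (the candidate proposes): rejecting gives the employer an expected 0.5 × 93.75 = 46.875. The candidate offers 46.875 and keeps 150 − 46.875 = 103.125.

46.88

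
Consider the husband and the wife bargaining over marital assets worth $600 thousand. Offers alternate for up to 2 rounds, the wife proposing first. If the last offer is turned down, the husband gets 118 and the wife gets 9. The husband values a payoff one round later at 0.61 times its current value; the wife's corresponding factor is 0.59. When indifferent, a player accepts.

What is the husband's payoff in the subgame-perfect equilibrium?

360.51

Work backward from the last round.
Round 2 (the husband proposes): the wife gets 9 if talks fail, so the husband offers 9 and keeps 591.
Round 1 (the wife proposes): the husband can get 591 next round, worth 0.61 × 591 = 360.51 now. The wife offers 360.51 and keeps 600 − 360.51 = 239.49.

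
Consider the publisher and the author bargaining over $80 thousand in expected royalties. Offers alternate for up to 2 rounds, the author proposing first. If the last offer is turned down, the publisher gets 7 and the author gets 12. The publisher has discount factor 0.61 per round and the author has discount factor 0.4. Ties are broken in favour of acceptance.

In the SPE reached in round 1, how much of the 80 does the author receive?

Round 2 (the publisher proposes): the author gets 12 if talks fail, so the publisher offers 12 and keeps 68.
Round 1 (the author proposes): the publisher can get 68 next round, worth 0.61 × 68 = 41.48 now, so the author offers 41.48, keeping 38.52.

38.52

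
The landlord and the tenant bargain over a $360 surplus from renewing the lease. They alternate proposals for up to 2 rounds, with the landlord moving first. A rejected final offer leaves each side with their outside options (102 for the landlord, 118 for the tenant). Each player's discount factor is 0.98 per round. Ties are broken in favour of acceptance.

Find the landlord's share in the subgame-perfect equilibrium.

Round 2 (the tenant proposes): the landlord gets 102 if talks fail, so the tenant offers 102 and keeps 258.
Round 1 (the landlord proposes): the tenant can get 258 next round, worth 0.98 × 258 = 252.84 now; the landlord offers that and keeps 107.16.

107.16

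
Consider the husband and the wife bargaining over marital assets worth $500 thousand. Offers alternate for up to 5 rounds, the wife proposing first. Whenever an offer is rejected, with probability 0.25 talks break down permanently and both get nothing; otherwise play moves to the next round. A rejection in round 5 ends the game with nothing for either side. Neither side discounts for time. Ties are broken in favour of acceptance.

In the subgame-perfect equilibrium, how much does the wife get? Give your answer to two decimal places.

353.52

Round 5 (the wife proposes): the husband will accept anything ≥ 0, so the wife offers 0 and keeps 500.
Round 4 (the husband proposes): rejecting gives the wife an expected 0.75 × 500 = 375; the husband offers that and keeps 125.
Round 3 (the wife proposes): rejecting gives the husband an expected 0.75 × 125 = 93.75; the wife offers that and keeps 406.25.
Round 2 (the husband proposes): rejecting gives the wife an expected 0.75 × 406.25 = 304.6875; the husband offers that and keeps 195.3125.
Round 1 (the wife proposes): rejecting gives the husband an expected 0.75 × 195.3125 = 146.484375. The wife offers 146.484375 and keeps 500 − 146.484375 = 353.515625.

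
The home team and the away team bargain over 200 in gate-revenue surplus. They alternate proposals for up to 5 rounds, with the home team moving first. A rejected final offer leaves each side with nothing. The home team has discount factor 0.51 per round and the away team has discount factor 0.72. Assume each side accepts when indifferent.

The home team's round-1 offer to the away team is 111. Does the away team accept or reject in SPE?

Accept

Round 5 (the home team proposes): the away team will accept anything ≥ 0, so the home team offers 0 and keeps 200.
Round 4 (the away team proposes): the home team can get 200 next round, worth 0.51 × 200 = 102 now. The away team offers 102 and keeps 200 − 102 = 98.
Round 3 (the home team proposes): the away team can get 98 next round, worth 0.72 × 98 = 70.56 now; the home team offers that and keeps 129.44.
Round 2 (the away team proposes): the home team can get 129.44 next round, worth 0.51 × 129.44 = 66.0144 now, so the away team offers 66.0144, keeping 133.9856.
So by rejecting in round 1, the away team gets 133.9856 next round, worth 0.72 × 133.9856 = 96.469632 now.
Offer 111 ≥ 96.469632, so the away team accepts.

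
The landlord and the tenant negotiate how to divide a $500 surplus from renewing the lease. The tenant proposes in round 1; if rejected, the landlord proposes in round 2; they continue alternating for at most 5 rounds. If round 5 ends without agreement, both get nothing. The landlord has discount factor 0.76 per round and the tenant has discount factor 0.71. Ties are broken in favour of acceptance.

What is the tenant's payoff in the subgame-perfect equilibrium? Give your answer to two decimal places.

Round 5 (the tenant proposes): the landlord will accept anything ≥ 0, so the tenant offers 0 and keeps 500.
Round 4 (the landlord proposes): the tenant can get 500 next round, worth 0.71 × 500 = 355 now, so the landlord offers 355, keeping 145.
Round 3 (the tenant proposes): the landlord can get 145 next round, worth 0.76 × 145 = 110.2 now, so the tenant offers 110.2, keeping 389.8.
Round 2 (the landlord proposes): the tenant can get 389.8 next round, worth 0.71 × 389.8 = 276.758 now, so the landlord offers 276.758, keeping 223.242.
Round 1 (the tenant proposes): the landlord can get 223.242 next round, worth 0.76 × 223.242 = 169.66392 now; the tenant offers that and keeps 330.33608.

330.34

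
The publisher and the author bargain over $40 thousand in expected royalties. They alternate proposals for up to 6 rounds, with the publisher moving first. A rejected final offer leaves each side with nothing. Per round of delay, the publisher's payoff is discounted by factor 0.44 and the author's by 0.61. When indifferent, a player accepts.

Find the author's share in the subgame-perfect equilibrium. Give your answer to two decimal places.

Round 6 (the author proposes): rejection yields 0 for the publisher; the author offers 0 and keeps 40.
Round 5 (the publisher proposes): the author can get 40 next round, worth 0.61 × 40 = 24.4 now, so the publisher offers 24.4, keeping 15.6.
Round 4 (the author proposes): the publisher can get 15.6 next round, worth 0.44 × 15.6 = 6.864 now. The author offers 6.864 and keeps 40 − 6.864 = 33.136.
Round 3 (the publisher proposes): the author can get 33.136 next round, worth 0.61 × 33.136 = 20.21296 now, so the publisher offers 20.21296, keeping 19.78704.
Round 2 (the author proposes): the publisher can get 19.78704 next round, worth 0.44 × 19.78704 = 8.7062976 now. The author offers 8.7062976 and keeps 40 − 8.7062976 = 31.2937024.
Round 1 (the publisher proposes): the author can get 31.2937024 next round, worth 0.61 × 31.2937024 = 19.089158464 now, so the publisher offers 19.089158464, keeping 20.910841536.

19.09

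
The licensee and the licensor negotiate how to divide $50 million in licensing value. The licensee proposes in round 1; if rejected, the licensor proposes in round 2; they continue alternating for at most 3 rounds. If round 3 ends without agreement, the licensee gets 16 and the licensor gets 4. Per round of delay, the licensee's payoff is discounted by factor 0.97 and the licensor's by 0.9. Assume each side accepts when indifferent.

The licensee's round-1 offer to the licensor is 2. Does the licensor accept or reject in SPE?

Reject

Round 3 (the licensee proposes): the licensor gets 4 if talks fail, so the licensee offers 4 and keeps 46.
Round 2 (the licensor proposes): the licensee can get 46 next round, worth 0.97 × 46 = 44.62 now. The licensor offers 44.62 and keeps 50 − 44.62 = 5.38.
So by rejecting in round 1, the licensor gets 5.38 next round, worth 0.9 × 5.38 = 4.842 now.
Offer 2 < 4.842, so the licensor rejects.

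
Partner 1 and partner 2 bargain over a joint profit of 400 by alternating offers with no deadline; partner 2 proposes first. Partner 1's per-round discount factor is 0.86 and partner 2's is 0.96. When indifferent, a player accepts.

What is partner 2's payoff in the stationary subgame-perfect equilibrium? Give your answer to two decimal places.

When partner 2 proposes, partner 1 accepts any offer worth at least 0.86 times what partner 1 would get by proposing next round; and vice versa.
This gives x = 400 − 0.86y and y = 400 − 0.96x, where x and y are each side's share when it proposes.
Hence (1 − 0.86·0.96)x = 400(1 − 0.86), i.e. 0.1744·x = 56.
x ≈ 321.1009; partner 1's share is 400 − x ≈ 78.8991.

321.10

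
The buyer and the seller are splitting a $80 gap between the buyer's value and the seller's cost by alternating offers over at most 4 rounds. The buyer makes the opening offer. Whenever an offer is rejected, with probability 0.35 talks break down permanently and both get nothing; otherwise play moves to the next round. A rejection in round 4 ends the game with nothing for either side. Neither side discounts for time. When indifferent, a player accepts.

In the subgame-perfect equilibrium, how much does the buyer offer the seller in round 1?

40.17

By backward induction:
Round 4 (the seller proposes): the buyer will accept anything ≥ 0, so the seller offers 0 and keeps 80.
Round 3 (the buyer proposes): rejecting gives the seller an expected 0.65 × 80 = 52; the buyer offers that and keeps 28.
Round 2 (the seller proposes): rejecting gives the buyer an expected 0.65 × 28 = 18.2, so the seller offers 18.2, keeping 61.8.
Round 1 (the buyer proposes): rejecting gives the seller an expected 0.65 × 61.8 = 40.17; the buyer offers that and keeps 39.83.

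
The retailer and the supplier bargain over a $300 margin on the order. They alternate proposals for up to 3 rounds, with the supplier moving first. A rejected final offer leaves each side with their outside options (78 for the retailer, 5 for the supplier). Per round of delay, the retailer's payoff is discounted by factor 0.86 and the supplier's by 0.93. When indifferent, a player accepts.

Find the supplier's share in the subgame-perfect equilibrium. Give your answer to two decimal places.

Round 3 (the supplier proposes): the retailer gets 78 if talks fail, so the supplier offers 78 and keeps 222.
Round 2 (the retailer proposes): the supplier can get 222 next round, worth 0.93 × 222 = 206.46 now; the retailer offers that and keeps 93.54.
Round 1 (the supplier proposes): the retailer can get 93.54 next round, worth 0.86 × 93.54 = 80.4444 now; the supplier offers that and keeps 219.5556.

219.56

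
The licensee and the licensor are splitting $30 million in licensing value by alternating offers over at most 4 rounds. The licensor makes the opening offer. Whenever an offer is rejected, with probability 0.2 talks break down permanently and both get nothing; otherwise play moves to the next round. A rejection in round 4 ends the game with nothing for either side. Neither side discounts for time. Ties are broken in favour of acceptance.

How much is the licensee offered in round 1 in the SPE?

Round 4 (the licensee proposes): the licensor will accept anything ≥ 0, so the licensee offers 0 and keeps 30.
Round 3 (the licensor proposes): rejecting gives the licensee an expected 0.8 × 30 = 24, so the licensor offers 24, keeping 6.
Round 2 (the licensee proposes): rejecting gives the licensor an expected 0.8 × 6 = 4.8; the licensee offers that and keeps 25.2.
Round 1 (the licensor proposes): rejecting gives the licensee an expected 0.8 × 25.2 = 20.16, so the licensor offers 20.16, keeping 9.84.

20.16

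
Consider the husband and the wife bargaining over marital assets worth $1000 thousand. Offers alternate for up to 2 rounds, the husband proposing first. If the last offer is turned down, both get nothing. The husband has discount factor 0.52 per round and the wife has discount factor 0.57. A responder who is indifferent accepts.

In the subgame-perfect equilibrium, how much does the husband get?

Round 2 (the wife proposes): rejection yields 0 for the husband; the wife offers 0 and keeps 1000.
Round 1 (the husband proposes): the wife can get 1000 next round, worth 0.57 × 1000 = 570 now; the husband offers that and keeps 430.

430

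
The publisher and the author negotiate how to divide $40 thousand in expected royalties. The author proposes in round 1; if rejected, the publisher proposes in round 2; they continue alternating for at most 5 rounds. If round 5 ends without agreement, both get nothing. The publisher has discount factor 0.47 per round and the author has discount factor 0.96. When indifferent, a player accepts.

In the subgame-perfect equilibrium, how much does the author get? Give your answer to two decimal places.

Round 5 (the author proposes): the publisher will accept anything ≥ 0, so the author offers 0 and keeps 40.
Round 4 (the publisher proposes): the author can get 40 next round, worth 0.96 × 40 = 38.4 now. The publisher offers 38.4 and keeps 40 − 38.4 = 1.6.
Round 3 (the author proposes): the publisher can get 1.6 next round, worth 0.47 × 1.6 = 0.752 now. The author offers 0.752 and keeps 40 − 0.752 = 39.248.
Round 2 (the publisher proposes): the author can get 39.248 next round, worth 0.96 × 39.248 = 37.67808 now, so the publisher offers 37.67808, keeping 2.32192.
Round 1 (the author proposes): the publisher can get 2.32192 next round, worth 0.47 × 2.32192 = 1.0913024 now; the author offers that and keeps 38.9086976.

38.91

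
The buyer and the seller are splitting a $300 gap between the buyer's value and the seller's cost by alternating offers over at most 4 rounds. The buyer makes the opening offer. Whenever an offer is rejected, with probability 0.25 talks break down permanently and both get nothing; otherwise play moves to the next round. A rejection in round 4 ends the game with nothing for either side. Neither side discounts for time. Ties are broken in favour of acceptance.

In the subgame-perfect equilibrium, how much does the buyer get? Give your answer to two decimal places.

117.19

By backward induction:
Round 4 (the seller proposes): the buyer will accept anything ≥ 0, so the seller offers 0 and keeps 300.
Round 3 (the buyer proposes): rejecting gives the seller an expected 0.75 × 300 = 225; the buyer offers that and keeps 75.
Round 2 (the seller proposes): rejecting gives the buyer an expected 0.75 × 75 = 56.25. The seller offers 56.25 and keeps 300 − 56.25 = 243.75.
Round 1 (the buyer proposes): rejecting gives the seller an expected 0.75 × 243.75 = 182.8125; the buyer offers that and keeps 117.1875.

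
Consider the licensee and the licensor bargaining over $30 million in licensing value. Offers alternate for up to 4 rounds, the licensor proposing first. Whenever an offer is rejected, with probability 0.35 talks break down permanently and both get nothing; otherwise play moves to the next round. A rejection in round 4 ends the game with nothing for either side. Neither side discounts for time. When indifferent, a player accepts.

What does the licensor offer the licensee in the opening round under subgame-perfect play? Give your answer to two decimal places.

15.06

By backward induction:
Round 4 (the licensee proposes): rejection yields 0 for the licensor; the licensee offers 0 and keeps 30.
Round 3 (the licensor proposes): rejecting gives the licensee an expected 0.65 × 30 = 19.5; the licensor offers that and keeps 10.5.
Round 2 (the licensee proposes): rejecting gives the licensor an expected 0.65 × 10.5 = 6.825, so the licensee offers 6.825, keeping 23.175.
Round 1 (the licensor proposes): rejecting gives the licensee an expected 0.65 × 23.175 = 15.06375; the licensor offers that and keeps 14.93625.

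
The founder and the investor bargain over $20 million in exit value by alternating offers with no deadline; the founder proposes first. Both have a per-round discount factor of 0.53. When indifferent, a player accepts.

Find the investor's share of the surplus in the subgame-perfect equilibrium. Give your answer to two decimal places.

In a stationary SPE each proposer offers the other exactly their discounted continuation value.
If the founder keeps x when proposing and the investor keeps y when proposing, then x = 20 − 0.53y and y = 20 − 0.53x.
Solving: x = 20(1 − 0.53) / (1 − 0.53·0.53) = 9.4 / 0.7191 ≈ 13.0719.
The investor gets 20 − 13.0719 ≈ 6.9281.

6.93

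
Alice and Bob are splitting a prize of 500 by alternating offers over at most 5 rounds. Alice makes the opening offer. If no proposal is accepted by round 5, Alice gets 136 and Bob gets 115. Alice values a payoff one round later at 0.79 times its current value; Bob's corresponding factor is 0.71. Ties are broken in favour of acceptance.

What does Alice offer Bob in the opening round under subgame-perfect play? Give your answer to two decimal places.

Round 5 (Alice proposes): Bob gets 115 if talks fail, so Alice offers 115 and keeps 385.
Round 4 (Bob proposes): Alice can get 385 next round, worth 0.79 × 385 = 304.15 now; Bob offers that and keeps 195.85.
Round 3 (Alice proposes): Bob can get 195.85 next round, worth 0.71 × 195.85 = 139.0535 now. Alice offers 139.0535 and keeps 500 − 139.0535 = 360.9465.
Round 2 (Bob proposes): Alice can get 360.9465 next round, worth 0.79 × 360.9465 = 285.147735 now; Bob offers that and keeps 214.852265.
Round 1 (Alice proposes): Bob can get 214.852265 next round, worth 0.71 × 214.852265 = 152.54510815 now; Alice offers that and keeps 347.45489185.

152.55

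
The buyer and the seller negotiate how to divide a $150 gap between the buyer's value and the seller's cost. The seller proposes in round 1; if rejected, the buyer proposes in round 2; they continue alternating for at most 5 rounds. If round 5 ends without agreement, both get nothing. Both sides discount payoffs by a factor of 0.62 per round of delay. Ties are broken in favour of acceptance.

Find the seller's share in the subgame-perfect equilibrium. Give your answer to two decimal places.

By backward induction:
Round 5 (the seller proposes): the buyer will accept anything ≥ 0, so the seller offers 0 and keeps 150.
Round 4 (the buyer proposes): the seller can get 150 next round, worth 0.62 × 150 = 93 now. The buyer offers 93 and keeps 150 − 93 = 57.
Round 3 (the seller proposes): the buyer can get 57 next round, worth 0.62 × 57 = 35.34 now, so the seller offers 35.34, keeping 114.66.
Round 2 (the buyer proposes): the seller can get 114.66 next round, worth 0.62 × 114.66 = 71.0892 now; the buyer offers that and keeps 78.9108.
Round 1 (the seller proposes): the buyer can get 78.9108 next round, worth 0.62 × 78.9108 = 48.924696 now. The seller offers 48.924696 and keeps 150 − 48.924696 = 101.075304.

101.08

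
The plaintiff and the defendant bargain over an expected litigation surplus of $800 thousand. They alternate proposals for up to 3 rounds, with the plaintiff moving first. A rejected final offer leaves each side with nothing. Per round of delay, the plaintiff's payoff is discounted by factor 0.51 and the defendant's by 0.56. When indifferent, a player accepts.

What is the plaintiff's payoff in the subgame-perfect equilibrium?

Work backward from the last round.
Round 3 (the plaintiff proposes): rejection yields 0 for the defendant; the plaintiff offers 0 and keeps 800.
Round 2 (the defendant proposes): the plaintiff can get 800 next round, worth 0.51 × 800 = 408 now, so the defendant offers 408, keeping 392.
Round 1 (the plaintiff proposes): the defendant can get 392 next round, worth 0.56 × 392 = 219.52 now, so the plaintiff offers 219.52, keeping 580.48.

580.48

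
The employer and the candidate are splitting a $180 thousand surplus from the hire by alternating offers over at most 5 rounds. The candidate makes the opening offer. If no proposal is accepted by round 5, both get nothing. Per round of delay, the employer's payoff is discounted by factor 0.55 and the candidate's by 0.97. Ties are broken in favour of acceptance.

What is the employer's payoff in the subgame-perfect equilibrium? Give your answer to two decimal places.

4.55

Solve by backward induction from round 5.
Round 5 (the candidate proposes): rejection yields 0 for the employer; the candidate offers 0 and keeps 180.
Round 4 (the employer proposes): the candidate can get 180 next round, worth 0.97 × 180 = 174.6 now. The employer offers 174.6 and keeps 180 − 174.6 = 5.4.
Round 3 (the candidate proposes): the employer can get 5.4 next round, worth 0.55 × 5.4 = 2.97 now; the candidate offers that and keeps 177.03.
Round 2 (the employer proposes): the candidate can get 177.03 next round, worth 0.97 × 177.03 = 171.7191 now. The employer offers 171.7191 and keeps 180 − 171.7191 = 8.2809.
Round 1 (the candidate proposes): the employer can get 8.2809 next round, worth 0.55 × 8.2809 = 4.554495 now. The candidate offers 4.554495 and keeps 180 − 4.554495 = 175.445505.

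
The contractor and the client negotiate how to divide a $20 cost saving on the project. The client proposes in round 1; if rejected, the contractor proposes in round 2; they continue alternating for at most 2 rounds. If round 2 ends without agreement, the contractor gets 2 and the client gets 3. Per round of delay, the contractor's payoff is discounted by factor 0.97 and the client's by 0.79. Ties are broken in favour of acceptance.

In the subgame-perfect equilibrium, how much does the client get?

3.51

Solve by backward induction from round 2.
Round 2 (the contractor proposes): the client gets 3 if talks fail, so the contractor offers 3 and keeps 17.
Round 1 (the client proposes): the contractor can get 17 next round, worth 0.97 × 17 = 16.49 now, so the client offers 16.49, keeping 3.51.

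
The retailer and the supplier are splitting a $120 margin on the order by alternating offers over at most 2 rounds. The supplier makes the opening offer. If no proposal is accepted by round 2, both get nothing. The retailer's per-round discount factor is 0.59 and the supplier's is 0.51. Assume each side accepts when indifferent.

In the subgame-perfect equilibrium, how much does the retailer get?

70.8

By backward induction:
Round 2 (the retailer proposes): rejection yields 0 for the supplier; the retailer offers 0 and keeps 120.
Round 1 (the supplier proposes): the retailer can get 120 next round, worth 0.59 × 120 = 70.8 now, so the supplier offers 70.8, keeping 49.2.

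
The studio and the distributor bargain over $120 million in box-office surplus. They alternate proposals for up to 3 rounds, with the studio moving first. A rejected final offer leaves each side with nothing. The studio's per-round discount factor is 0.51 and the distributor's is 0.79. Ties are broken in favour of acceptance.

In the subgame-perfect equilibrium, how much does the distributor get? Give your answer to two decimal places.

46.45

Round 3 (the studio proposes): the distributor will accept anything ≥ 0, so the studio offers 0 and keeps 120.
Round 2 (the distributor proposes): the studio can get 120 next round, worth 0.51 × 120 = 61.2 now. The distributor offers 61.2 and keeps 120 − 61.2 = 58.8.
Round 1 (the studio proposes): the distributor can get 58.8 next round, worth 0.79 × 58.8 = 46.452 now, so the studio offers 46.452, keeping 73.548.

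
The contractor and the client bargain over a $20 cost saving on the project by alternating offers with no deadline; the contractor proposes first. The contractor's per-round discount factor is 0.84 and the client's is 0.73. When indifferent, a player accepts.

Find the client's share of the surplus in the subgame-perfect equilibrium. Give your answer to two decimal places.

6.04

Let x be the contractor's share when the contractor proposes and y be the client's share when the client proposes.
The client accepts iff offered ≥ 0.73·y, so x = 20 − 0.73y. Symmetrically y = 20 − 0.84x.
Substituting: x = 20 − 0.73(20 − 0.84x), giving x(1 − 0.84·0.73) = 20(1 − 0.73).
So x = 20 × 0.27 / 0.3868 ≈ 13.9607, and the client receives 20 − x ≈ 6.0393.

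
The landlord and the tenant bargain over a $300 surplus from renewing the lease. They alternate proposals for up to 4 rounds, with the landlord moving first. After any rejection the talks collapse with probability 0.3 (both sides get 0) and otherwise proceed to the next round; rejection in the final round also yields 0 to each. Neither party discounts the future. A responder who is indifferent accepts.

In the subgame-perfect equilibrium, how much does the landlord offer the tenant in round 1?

By backward induction:
Round 4 (the tenant proposes): the landlord will accept anything ≥ 0, so the tenant offers 0 and keeps 300.
Round 3 (the landlord proposes): rejecting gives the tenant an expected 0.7 × 300 = 210; the landlord offers that and keeps 90.
Round 2 (the tenant proposes): rejecting gives the landlord an expected 0.7 × 90 = 63, so the tenant offers 63, keeping 237.
Round 1 (the landlord proposes): rejecting gives the tenant an expected 0.7 × 237 = 165.9. The landlord offers 165.9 and keeps 300 − 165.9 = 134.1.

165.9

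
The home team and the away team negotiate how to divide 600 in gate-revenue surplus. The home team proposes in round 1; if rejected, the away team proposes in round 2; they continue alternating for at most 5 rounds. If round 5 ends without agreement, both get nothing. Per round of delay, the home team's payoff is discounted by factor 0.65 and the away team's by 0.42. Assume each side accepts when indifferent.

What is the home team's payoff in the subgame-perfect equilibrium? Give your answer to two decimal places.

Round 5 (the home team proposes): the away team will accept anything ≥ 0, so the home team offers 0 and keeps 600.
Round 4 (the away team proposes): the home team can get 600 next round, worth 0.65 × 600 = 390 now. The away team offers 390 and keeps 600 − 390 = 210.
Round 3 (the home team proposes): the away team can get 210 next round, worth 0.42 × 210 = 88.2 now; the home team offers that and keeps 511.8.
Round 2 (the away team proposes): the home team can get 511.8 next round, worth 0.65 × 511.8 = 332.67 now. The away team offers 332.67 and keeps 600 − 332.67 = 267.33.
Round 1 (the home team proposes): the away team can get 267.33 next round, worth 0.42 × 267.33 = 112.2786 now, so the home team offers 112.2786, keeping 487.7214.

487.72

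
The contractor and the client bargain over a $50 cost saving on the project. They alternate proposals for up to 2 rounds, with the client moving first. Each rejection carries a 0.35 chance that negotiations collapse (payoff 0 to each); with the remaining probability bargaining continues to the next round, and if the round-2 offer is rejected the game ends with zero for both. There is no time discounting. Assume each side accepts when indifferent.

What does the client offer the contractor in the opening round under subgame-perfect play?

32.5

By backward induction:
Round 2 (the contractor proposes): the client will accept anything ≥ 0, so the contractor offers 0 and keeps 50.
Round 1 (the client proposes): rejecting gives the contractor an expected 0.65 × 50 = 32.5, so the client offers 32.5, keeping 17.5.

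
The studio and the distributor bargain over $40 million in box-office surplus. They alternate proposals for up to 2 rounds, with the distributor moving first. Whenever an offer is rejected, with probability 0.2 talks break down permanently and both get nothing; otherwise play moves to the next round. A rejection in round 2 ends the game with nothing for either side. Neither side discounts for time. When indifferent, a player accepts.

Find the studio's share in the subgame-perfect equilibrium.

By backward induction:
Round 2 (the studio proposes): rejection yields 0 for the distributor; the studio offers 0 and keeps 40.
Round 1 (the distributor proposes): rejecting gives the studio an expected 0.8 × 40 = 32; the distributor offers that and keeps 8.

32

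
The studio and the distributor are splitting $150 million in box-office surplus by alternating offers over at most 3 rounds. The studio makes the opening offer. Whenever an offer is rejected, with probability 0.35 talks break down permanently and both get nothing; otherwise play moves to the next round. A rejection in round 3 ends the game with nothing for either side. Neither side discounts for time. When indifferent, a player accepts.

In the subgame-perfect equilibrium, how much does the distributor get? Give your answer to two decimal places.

Round 3 (the studio proposes): rejection yields 0 for the distributor; the studio offers 0 and keeps 150.
Round 2 (the distributor proposes): rejecting gives the studio an expected 0.65 × 150 = 97.5; the distributor offers that and keeps 52.5.
Round 1 (the studio proposes): rejecting gives the distributor an expected 0.65 × 52.5 = 34.125. The studio offers 34.125 and keeps 150 − 34.125 = 115.875.

34.13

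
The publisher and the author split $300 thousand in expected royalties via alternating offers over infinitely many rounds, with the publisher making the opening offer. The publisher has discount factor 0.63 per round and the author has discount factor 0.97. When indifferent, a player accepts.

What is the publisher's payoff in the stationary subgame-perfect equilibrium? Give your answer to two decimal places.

When the publisher proposes, the author accepts any offer worth at least 0.97 times what the author would get by proposing next round; and vice versa.
This gives x = 300 − 0.97y and y = 300 − 0.63x, where x and y are each side's share when it proposes.
Hence (1 − 0.97·0.63)x = 300(1 − 0.97), i.e. 0.3889·x = 9.
x ≈ 23.1422; the author's share is 300 − x ≈ 276.8578.

23.14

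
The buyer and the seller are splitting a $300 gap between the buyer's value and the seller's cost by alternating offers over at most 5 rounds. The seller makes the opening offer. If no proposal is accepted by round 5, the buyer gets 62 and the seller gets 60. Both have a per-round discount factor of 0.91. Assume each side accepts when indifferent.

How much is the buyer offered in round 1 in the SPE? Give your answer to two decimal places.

87.43

Round 5 (the seller proposes): the buyer gets 62 if talks fail, so the seller offers 62 and keeps 238.
Round 4 (the buyer proposes): the seller can get 238 next round, worth 0.91 × 238 = 216.58 now. The buyer offers 216.58 and keeps 300 − 216.58 = 83.42.
Round 3 (the seller proposes): the buyer can get 83.42 next round, worth 0.91 × 83.42 = 75.9122 now, so the seller offers 75.9122, keeping 224.0878.
Round 2 (the buyer proposes): the seller can get 224.0878 next round, worth 0.91 × 224.0878 = 203.919898 now; the buyer offers that and keeps 96.080102.
Round 1 (the seller proposes): the buyer can get 96.080102 next round, worth 0.91 × 96.080102 = 87.43289282 now, so the seller offers 87.43289282, keeping 212.56710718.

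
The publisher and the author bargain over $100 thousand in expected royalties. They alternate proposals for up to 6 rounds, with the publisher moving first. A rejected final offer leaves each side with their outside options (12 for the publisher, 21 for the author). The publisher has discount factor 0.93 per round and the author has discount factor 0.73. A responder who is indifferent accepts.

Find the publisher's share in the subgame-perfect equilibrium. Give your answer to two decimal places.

61.81

Work backward from the last round.
Round 6 (the author proposes): the publisher gets 12 if talks fail, so the author offers 12 and keeps 88.
Round 5 (the publisher proposes): the author can get 88 next round, worth 0.73 × 88 = 64.24 now, so the publisher offers 64.24, keeping 35.76.
Round 4 (the author proposes): the publisher can get 35.76 next round, worth 0.93 × 35.76 = 33.2568 now, so the author offers 33.2568, keeping 66.7432.
Round 3 (the publisher proposes): the author can get 66.7432 next round, worth 0.73 × 66.7432 = 48.722536 now, so the publisher offers 48.722536, keeping 51.277464.
Round 2 (the author proposes): the publisher can get 51.277464 next round, worth 0.93 × 51.277464 = 47.68804152 now. The author offers 47.68804152 and keeps 100 − 47.68804152 = 52.31195848.
Round 1 (the publisher proposes): the author can get 52.31195848 next round, worth 0.73 × 52.31195848 = 38.1877296904 now. The publisher offers 38.1877296904 and keeps 100 − 38.1877296904 = 61.8122703096.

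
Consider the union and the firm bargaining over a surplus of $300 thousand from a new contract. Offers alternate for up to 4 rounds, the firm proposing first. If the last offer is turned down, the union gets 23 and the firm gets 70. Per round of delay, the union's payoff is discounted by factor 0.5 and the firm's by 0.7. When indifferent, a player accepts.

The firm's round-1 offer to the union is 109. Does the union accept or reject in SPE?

Accept

Round 4 (the union proposes): the firm gets 70 if talks fail, so the union offers 70 and keeps 230.
Round 3 (the firm proposes): the union can get 230 next round, worth 0.5 × 230 = 115 now, so the firm offers 115, keeping 185.
Round 2 (the union proposes): the firm can get 185 next round, worth 0.7 × 185 = 129.5 now. The union offers 129.5 and keeps 300 − 129.5 = 170.5.
So by rejecting in round 1, the union gets 170.5 next round, worth 0.5 × 170.5 = 85.25 now.
Offer 109 ≥ 85.25, so the union accepts.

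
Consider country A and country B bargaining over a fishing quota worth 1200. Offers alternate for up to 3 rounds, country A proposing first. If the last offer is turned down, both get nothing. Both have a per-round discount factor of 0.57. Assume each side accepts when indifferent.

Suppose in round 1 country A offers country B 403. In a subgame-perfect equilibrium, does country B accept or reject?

Accept

Round 3 (country A proposes): country B will accept anything ≥ 0, so country A offers 0 and keeps 1200.
Round 2 (country B proposes): country A can get 1200 next round, worth 0.57 × 1200 = 684 now, so country B offers 684, keeping 516.
So by rejecting in round 1, country B gets 516 next round, worth 0.57 × 516 = 294.12 now.
Offer 403 ≥ 294.12, so country B accepts.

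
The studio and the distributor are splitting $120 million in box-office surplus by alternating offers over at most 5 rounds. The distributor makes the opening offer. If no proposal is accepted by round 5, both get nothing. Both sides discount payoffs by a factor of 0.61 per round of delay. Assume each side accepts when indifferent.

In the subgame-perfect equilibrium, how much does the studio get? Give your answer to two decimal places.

Solve by backward induction from round 5.
Round 5 (the distributor proposes): rejection yields 0 for the studio; the distributor offers 0 and keeps 120.
Round 4 (the studio proposes): the distributor can get 120 next round, worth 0.61 × 120 = 73.2 now; the studio offers that and keeps 46.8.
Round 3 (the distributor proposes): the studio can get 46.8 next round, worth 0.61 × 46.8 = 28.548 now; the distributor offers that and keeps 91.452.
Round 2 (the studio proposes): the distributor can get 91.452 next round, worth 0.61 × 91.452 = 55.78572 now. The studio offers 55.78572 and keeps 120 − 55.78572 = 64.21428.
Round 1 (the distributor proposes): the studio can get 64.21428 next round, worth 0.61 × 64.21428 = 39.1707108 now. The distributor offers 39.1707108 and keeps 120 − 39.1707108 = 80.8292892.

39.17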